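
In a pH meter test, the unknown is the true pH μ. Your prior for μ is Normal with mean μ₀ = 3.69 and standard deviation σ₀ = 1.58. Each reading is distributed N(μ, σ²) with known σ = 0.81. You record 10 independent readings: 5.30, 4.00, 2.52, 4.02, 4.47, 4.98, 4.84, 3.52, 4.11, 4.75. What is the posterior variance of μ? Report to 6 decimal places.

For Normal data with known variance σ², a Normal(μ₀, σ₀²) prior on μ is conjugate. Posterior precision = 1/σ₀² + n/σ²; posterior mean is the precision-weighted average of μ₀ and x̄.
σ₀² = 1.58² = 2.4964, σ² = 0.81² = 0.6561; σ² + n·σ₀² = 0.6561 + 10·2.4964 = 25.6201.
Posterior precision = 1/σ₀² + n/σ² = 1/2.4964 + 10/0.6561 = (σ² + n·σ₀²)/(σ₀²σ²) = 25.6201/(2.4964·0.6561); posterior variance σₙ² = σ₀²σ²/(σ² + n·σ₀²) = 2.4964·0.6561/25.6201 = 0.063930.

0.063930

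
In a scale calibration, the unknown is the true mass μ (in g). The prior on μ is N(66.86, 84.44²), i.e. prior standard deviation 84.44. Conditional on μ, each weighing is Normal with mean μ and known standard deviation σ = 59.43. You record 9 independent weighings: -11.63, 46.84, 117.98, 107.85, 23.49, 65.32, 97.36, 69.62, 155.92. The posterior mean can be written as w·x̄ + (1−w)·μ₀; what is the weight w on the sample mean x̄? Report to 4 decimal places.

0.9478

For Normal data with known variance σ², a Normal(μ₀, σ₀²) prior on μ is conjugate. Posterior precision = 1/σ₀² + n/σ²; posterior mean is the precision-weighted average of μ₀ and x̄.
σ₀² = 84.44² = 7130.1136, σ² = 59.43² = 3531.9249. Prior precision 1/σ₀² = 1/7130.1136; data precision n/σ² = 9/3531.9249.
w = (n/σ²)/(1/σ₀² + n/σ²) = n·σ₀²/(σ² + n·σ₀²) = 9·7130.1136/(3531.9249 + 9·7130.1136) = 64171.0224/67702.9473 = 0.9478.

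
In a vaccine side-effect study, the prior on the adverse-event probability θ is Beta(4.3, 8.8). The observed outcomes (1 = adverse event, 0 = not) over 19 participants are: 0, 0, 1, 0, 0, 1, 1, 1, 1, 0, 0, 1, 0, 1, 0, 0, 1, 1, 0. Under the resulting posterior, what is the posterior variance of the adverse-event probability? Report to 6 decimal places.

The Beta prior is conjugate to a Binomial/Bernoulli likelihood; the update adds successes to α and failures to β.
Posterior: Beta(α+k, β+n−k) = Beta(4.3+9, 8.8+10) = Beta(13.3, 18.8).
Var = αβ/((α+β)²(α+β+1)) = 13.3·18.8/(32.1²·33.1) = 0.007331.

0.007331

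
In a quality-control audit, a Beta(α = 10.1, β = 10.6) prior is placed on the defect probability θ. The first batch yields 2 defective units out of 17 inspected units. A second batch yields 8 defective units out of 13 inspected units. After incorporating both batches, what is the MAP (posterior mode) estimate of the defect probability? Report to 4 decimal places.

The Beta prior is conjugate to a Binomial/Bernoulli likelihood; the update adds successes to α and failures to β.
After batch 1: Beta(10.1+2, 10.6+15) = Beta(12.1, 25.6).
After batch 2: Beta(12.1+8, 25.6+5) = Beta(20.1, 30.6).
Mode of Beta(a,b) for a,b>1 is (a−1)/(a+b−2) = 19.1/48.7 = 0.3922.

0.3922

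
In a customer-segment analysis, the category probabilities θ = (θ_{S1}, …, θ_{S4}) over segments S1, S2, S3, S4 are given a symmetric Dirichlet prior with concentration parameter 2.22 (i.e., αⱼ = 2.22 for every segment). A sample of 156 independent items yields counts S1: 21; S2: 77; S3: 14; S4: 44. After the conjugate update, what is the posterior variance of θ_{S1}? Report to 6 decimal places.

0.000729

The Dirichlet prior is conjugate to the Multinomial likelihood: each posterior αⱼ = prior αⱼ + observed count nⱼ.
Posterior concentration: (23.22, 79.22, 16.22, 46.22), total = 164.88.
Var[θ_j] = α_j(Σα−α_j)/((Σα)²(Σα+1)) = 23.22·141.66/(164.88²·165.88) = 0.000729.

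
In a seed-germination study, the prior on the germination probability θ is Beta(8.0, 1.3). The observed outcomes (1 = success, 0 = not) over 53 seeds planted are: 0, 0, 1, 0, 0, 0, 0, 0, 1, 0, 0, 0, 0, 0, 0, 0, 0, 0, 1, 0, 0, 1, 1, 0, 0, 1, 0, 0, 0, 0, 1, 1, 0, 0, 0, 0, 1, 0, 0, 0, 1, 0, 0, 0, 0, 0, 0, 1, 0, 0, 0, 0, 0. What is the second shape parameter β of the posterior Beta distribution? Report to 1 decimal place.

The Beta prior is conjugate to a Binomial/Bernoulli likelihood; the update adds successes to α and failures to β.
Posterior: Beta(α+k, β+n−k) = Beta(8.0+11, 1.3+42) = Beta(19.0, 43.3).
Posterior β = 43.3.

43.3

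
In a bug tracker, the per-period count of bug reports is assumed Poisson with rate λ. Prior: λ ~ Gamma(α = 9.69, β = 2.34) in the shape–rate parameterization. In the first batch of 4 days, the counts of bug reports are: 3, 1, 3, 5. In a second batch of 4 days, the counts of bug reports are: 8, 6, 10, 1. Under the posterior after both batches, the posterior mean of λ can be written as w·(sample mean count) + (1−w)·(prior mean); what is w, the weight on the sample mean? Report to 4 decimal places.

0.7737

With a Gamma(shape α, rate β) prior, the Poisson likelihood is conjugate: the posterior is Gamma(α + ΣXᵢ, β + n).
Total number of days: n = 4 + 4 = 8.
Posterior mean = (α₀+S)/(β₀+n) = [n/(β₀+n)]·(S/n) + [β₀/(β₀+n)]·(α₀/β₀), so only n and β₀ enter the weight.
Weight on data w = n/(β₀+n) = 8/(2.34+8) = 8/10.34 = 0.7737.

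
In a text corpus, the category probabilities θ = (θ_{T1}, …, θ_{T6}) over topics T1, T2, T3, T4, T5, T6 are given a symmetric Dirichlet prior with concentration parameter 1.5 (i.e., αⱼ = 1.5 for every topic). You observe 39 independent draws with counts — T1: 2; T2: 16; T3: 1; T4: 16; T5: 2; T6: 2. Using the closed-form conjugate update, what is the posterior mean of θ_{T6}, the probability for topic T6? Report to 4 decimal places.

The Dirichlet prior is conjugate to the Multinomial likelihood: each posterior αⱼ = prior αⱼ + observed count nⱼ.
Posterior concentration: (3.5, 17.5, 2.5, 17.5, 3.5, 3.5), total = 48.0.
E[θ_{T6}|data] = α_{T6}/Σα = 3.5/48.0 = 0.0729.

0.0729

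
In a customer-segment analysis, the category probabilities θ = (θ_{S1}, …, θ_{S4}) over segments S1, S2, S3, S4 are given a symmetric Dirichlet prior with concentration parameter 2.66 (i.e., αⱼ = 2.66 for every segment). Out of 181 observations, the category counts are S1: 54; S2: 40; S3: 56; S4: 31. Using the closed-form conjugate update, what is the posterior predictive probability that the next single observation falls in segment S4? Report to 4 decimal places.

0.1756

The Dirichlet prior is conjugate to the Multinomial likelihood: each posterior αⱼ = prior αⱼ + observed count nⱼ.
Posterior concentration: (56.66, 42.66, 58.66, 33.66), total = 191.64.
P(next = S4 | data) = α_{S4}/Σα = 0.1756.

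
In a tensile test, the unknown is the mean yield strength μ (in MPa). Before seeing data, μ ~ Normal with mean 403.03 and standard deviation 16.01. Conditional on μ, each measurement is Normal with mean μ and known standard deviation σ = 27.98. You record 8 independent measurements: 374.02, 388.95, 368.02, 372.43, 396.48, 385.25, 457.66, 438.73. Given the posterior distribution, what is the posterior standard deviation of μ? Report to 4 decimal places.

For Normal data with known variance σ², a Normal(μ₀, σ₀²) prior on μ is conjugate. Posterior precision = 1/σ₀² + n/σ²; posterior mean is the precision-weighted average of μ₀ and x̄.
σ₀² = 16.01² = 256.3201, σ² = 27.98² = 782.8804; σ² + n·σ₀² = 782.8804 + 8·256.3201 = 2833.4412.
Posterior precision = 1/σ₀² + n/σ² = 1/256.3201 + 8/782.8804 = (σ² + n·σ₀²)/(σ₀²σ²) = 2833.4412/(256.3201·782.8804); posterior variance σₙ² = σ₀²σ²/(σ² + n·σ₀²) = 256.3201·782.8804/2833.4412 = 70.821298.
Posterior SD = √σₙ² = √(256.3201·782.8804/2833.4412) = 8.4155.

8.4155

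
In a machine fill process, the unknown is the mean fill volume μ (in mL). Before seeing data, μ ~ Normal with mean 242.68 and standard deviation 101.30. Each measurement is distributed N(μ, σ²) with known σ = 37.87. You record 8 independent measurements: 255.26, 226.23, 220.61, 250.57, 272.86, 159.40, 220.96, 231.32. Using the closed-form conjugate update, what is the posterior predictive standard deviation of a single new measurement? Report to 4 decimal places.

For Normal data with known variance σ², a Normal(μ₀, σ₀²) prior on μ is conjugate. Posterior precision = 1/σ₀² + n/σ²; posterior mean is the precision-weighted average of μ₀ and x̄.
σ₀² = 101.30² = 10261.69, σ² = 37.87² = 1434.1369; σ² + n·σ₀² = 1434.1369 + 8·10261.69 = 83527.6569.
Posterior precision = 1/σ₀² + n/σ² = 1/10261.69 + 8/1434.1369 = (σ² + n·σ₀²)/(σ₀²σ²) = 83527.6569/(10261.69·1434.1369); posterior variance σₙ² = σ₀²σ²/(σ² + n·σ₀²) = 10261.69·1434.1369/83527.6569 = 176.189167.
Predictive variance for one new observation = σₙ² + σ² = 10261.69·1434.1369/83527.6569 + 1434.1369 = σ²·(σ₀² + 83527.6569)/83527.6569 = 1434.1369·93789.3469/83527.6569 = 1610.326067; SD = √(1434.1369·93789.3469/83527.6569) = 40.1289.

40.1289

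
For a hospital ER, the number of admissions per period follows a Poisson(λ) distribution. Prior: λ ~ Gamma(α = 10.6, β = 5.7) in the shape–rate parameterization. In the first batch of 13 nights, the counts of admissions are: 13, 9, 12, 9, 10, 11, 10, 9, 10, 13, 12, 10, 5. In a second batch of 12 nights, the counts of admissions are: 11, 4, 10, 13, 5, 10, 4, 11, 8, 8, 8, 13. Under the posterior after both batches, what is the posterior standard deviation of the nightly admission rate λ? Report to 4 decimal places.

With a Gamma(shape α, rate β) prior, the Poisson likelihood is conjugate: the posterior is Gamma(α + ΣXᵢ, β + n).
Batch 1: sum of counts S = 133 over n = 13 nights.
After batch 1: Gamma(α+S, β+n) = Gamma(10.6+133, 5.7+13) = Gamma(143.6, 18.7).
Batch 2: sum of counts S = 105 over n = 12 nights.
After batch 2: Gamma(α+S, β+n) = Gamma(143.6+105, 18.7+12) = Gamma(248.6, 30.7).
SD = √α/β = √248.6/30.7 = 0.5136.

0.5136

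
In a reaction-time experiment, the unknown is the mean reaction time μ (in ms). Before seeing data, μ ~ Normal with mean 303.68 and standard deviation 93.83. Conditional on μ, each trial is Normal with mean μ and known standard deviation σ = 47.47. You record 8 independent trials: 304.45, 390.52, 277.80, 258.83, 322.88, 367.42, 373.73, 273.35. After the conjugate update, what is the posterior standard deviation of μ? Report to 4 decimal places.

For Normal data with known variance σ², a Normal(μ₀, σ₀²) prior on μ is conjugate. Posterior precision = 1/σ₀² + n/σ²; posterior mean is the precision-weighted average of μ₀ and x̄.
σ₀² = 93.83² = 8804.0689, σ² = 47.47² = 2253.4009; σ² + n·σ₀² = 2253.4009 + 8·8804.0689 = 72685.9521.
Posterior precision = 1/σ₀² + n/σ² = 1/8804.0689 + 8/2253.4009 = (σ² + n·σ₀²)/(σ₀²σ²) = 72685.9521/(8804.0689·2253.4009); posterior variance σₙ² = σ₀²σ²/(σ² + n·σ₀²) = 8804.0689·2253.4009/72685.9521 = 272.942655.
Posterior SD = √σₙ² = √(8804.0689·2253.4009/72685.9521) = 16.5210.

16.5210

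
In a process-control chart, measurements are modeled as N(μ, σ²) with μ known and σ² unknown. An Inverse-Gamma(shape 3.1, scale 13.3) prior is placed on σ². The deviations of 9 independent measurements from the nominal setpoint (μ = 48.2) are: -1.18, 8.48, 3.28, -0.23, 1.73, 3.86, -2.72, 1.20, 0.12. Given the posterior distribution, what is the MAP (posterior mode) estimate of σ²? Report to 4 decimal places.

With known mean μ and an Inverse-Gamma(α, β) prior on σ², the Normal likelihood is conjugate: posterior is Inv-Gamma(α + n/2, β + Σ(xᵢ−μ)²/2).
Σ(xᵢ−μ)² = (-1.18)² + (8.48)² + (3.28)² + (-0.23)² + (1.73)² + (3.86)² + (-2.72)² + (1.20)² + (0.12)² = 110.8594.
Posterior: Inv-Gamma(3.1 + 9/2, 13.3 + 110.8594/2) = Inv-Gamma(7.60, 68.72970).
Mode = β/(α+1) = 68.72970/8.60 = 7.9918.

7.9918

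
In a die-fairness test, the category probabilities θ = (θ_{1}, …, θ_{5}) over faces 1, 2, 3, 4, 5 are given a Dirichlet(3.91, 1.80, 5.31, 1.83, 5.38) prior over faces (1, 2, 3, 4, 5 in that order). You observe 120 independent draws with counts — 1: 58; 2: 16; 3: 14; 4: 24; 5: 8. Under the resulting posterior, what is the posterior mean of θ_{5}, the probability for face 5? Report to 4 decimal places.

The Dirichlet prior is conjugate to the Multinomial likelihood: each posterior αⱼ = prior αⱼ + observed count nⱼ.
Posterior concentration: (61.91, 17.80, 19.31, 25.83, 13.38), total = 138.23.
E[θ_{5}|data] = α_{5}/Σα = 13.38/138.23 = 0.0968.

0.0968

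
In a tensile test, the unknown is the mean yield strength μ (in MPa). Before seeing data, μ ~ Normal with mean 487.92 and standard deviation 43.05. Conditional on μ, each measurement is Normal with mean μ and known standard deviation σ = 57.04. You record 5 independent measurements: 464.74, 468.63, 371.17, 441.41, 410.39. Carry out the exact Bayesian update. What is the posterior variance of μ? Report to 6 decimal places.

For Normal data with known variance σ², a Normal(μ₀, σ₀²) prior on μ is conjugate. Posterior precision = 1/σ₀² + n/σ²; posterior mean is the precision-weighted average of μ₀ and x̄.
σ₀² = 43.05² = 1853.3025, σ² = 57.04² = 3253.5616; σ² + n·σ₀² = 3253.5616 + 5·1853.3025 = 12520.0741.
Posterior precision = 1/σ₀² + n/σ² = 1/1853.3025 + 5/3253.5616 = (σ² + n·σ₀²)/(σ₀²σ²) = 12520.0741/(1853.3025·3253.5616); posterior variance σₙ² = σ₀²σ²/(σ² + n·σ₀²) = 1853.3025·3253.5616/12520.0741 = 481.613272.

481.613272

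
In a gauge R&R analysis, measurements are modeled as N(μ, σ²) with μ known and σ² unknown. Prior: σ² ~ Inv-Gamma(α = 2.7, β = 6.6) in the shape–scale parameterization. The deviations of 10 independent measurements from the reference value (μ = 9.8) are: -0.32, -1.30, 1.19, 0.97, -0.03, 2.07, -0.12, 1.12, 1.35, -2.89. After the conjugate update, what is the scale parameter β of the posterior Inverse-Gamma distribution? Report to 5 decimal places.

16.53930

With known mean μ and an Inverse-Gamma(α, β) prior on σ², the Normal likelihood is conjugate: posterior is Inv-Gamma(α + n/2, β + Σ(xᵢ−μ)²/2).
Σ(xᵢ−μ)² = (-0.32)² + (-1.30)² + (1.19)² + (0.97)² + (-0.03)² + (2.07)² + (-0.12)² + (1.12)² + (1.35)² + (-2.89)² = 19.8786.
Posterior: Inv-Gamma(2.7 + 10/2, 6.6 + 19.8786/2) = Inv-Gamma(7.70, 16.53930).
Posterior β = 16.53930.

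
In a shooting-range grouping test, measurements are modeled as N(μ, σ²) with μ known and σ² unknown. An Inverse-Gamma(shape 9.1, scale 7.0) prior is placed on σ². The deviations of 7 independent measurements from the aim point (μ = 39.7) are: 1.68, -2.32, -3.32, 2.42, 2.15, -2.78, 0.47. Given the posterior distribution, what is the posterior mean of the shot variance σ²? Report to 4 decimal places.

With known mean μ and an Inverse-Gamma(α, β) prior on σ², the Normal likelihood is conjugate: posterior is Inv-Gamma(α + n/2, β + Σ(xᵢ−μ)²/2).
Σ(xᵢ−μ)² = (1.68)² + (-2.32)² + (-3.32)² + (2.42)² + (2.15)² + (-2.78)² + (0.47)² = 37.6554.
Posterior: Inv-Gamma(9.1 + 7/2, 7.0 + 37.6554/2) = Inv-Gamma(12.60, 25.82770).
E[σ²|data] = β/(α−1) = 25.82770/11.60 = 2.2265.

2.2265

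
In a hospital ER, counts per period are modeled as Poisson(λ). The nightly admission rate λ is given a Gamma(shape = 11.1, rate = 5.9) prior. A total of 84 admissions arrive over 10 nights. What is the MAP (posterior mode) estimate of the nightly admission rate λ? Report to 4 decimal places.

With a Gamma(shape α, rate β) prior, the Poisson likelihood is conjugate: the posterior is Gamma(α + ΣXᵢ, β + n).
Posterior: Gamma(α+S, β+n) = Gamma(11.1+84, 5.9+10) = Gamma(95.1, 15.9).
Mode of Gamma(α,β) for α≥1 is (α−1)/β = 94.1/15.9 = 5.9182.

5.9182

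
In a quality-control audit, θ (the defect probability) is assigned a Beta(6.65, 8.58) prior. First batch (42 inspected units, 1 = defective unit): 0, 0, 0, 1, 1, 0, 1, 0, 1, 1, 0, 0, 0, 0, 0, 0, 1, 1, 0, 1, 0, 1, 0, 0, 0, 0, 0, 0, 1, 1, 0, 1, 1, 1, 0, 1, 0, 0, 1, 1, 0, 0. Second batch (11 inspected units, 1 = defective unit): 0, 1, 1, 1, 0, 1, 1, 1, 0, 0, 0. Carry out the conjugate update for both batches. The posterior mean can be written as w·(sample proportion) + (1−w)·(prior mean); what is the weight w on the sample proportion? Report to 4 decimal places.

The Beta prior is conjugate to a Binomial/Bernoulli likelihood; the update adds successes to α and failures to β.
Total number of inspected units: n = 42 + 11 = 53.
Posterior mean = (α₀+k)/(α₀+β₀+n) = [n/(α₀+β₀+n)]·(k/n) + [(α₀+β₀)/(α₀+β₀+n)]·α₀/(α₀+β₀), so only n and the prior enter the weight.
The weight on the data is w = n/(α₀+β₀+n) = 53/(6.65+8.58+53) = 53/68.23 = 0.7768.

0.7768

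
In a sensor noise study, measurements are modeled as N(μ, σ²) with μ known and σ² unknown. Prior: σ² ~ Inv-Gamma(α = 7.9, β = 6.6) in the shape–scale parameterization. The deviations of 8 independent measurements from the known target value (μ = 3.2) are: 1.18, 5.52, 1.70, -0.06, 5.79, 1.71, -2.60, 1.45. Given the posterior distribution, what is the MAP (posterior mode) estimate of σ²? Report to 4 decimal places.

With known mean μ and an Inverse-Gamma(α, β) prior on σ², the Normal likelihood is conjugate: posterior is Inv-Gamma(α + n/2, β + Σ(xᵢ−μ)²/2).
Σ(xᵢ−μ)² = (1.18)² + (5.52)² + (1.70)² + (-0.06)² + (5.79)² + (1.71)² + (-2.60)² + (1.45)² = 80.0671.
Posterior: Inv-Gamma(7.9 + 8/2, 6.6 + 80.0671/2) = Inv-Gamma(11.90, 46.63355).
Mode = β/(α+1) = 46.63355/12.90 = 3.6150.

3.6150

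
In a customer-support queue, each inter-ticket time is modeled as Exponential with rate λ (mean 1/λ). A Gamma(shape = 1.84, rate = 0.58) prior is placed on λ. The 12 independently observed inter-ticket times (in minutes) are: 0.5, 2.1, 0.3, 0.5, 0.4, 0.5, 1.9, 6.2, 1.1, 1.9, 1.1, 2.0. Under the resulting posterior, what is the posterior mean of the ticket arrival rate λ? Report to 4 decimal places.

With a Gamma(shape α, rate β) prior on the exponential rate λ, the posterior after n observations with total T = Σxᵢ is Gamma(α+n, β+T).
Sum of observations T = 18.5 minutes; n = 12.
Posterior: Gamma(1.84+12, 0.58+18.5) = Gamma(13.84, 19.08).
Posterior mean of λ = α/β = 13.84/19.08 = 0.7254.

0.7254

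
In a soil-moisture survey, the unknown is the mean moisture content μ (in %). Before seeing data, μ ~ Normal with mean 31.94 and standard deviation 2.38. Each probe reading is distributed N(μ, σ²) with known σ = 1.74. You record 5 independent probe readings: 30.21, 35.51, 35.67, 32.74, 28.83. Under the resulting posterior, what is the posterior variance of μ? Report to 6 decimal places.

For Normal data with known variance σ², a Normal(μ₀, σ₀²) prior on μ is conjugate. Posterior precision = 1/σ₀² + n/σ²; posterior mean is the precision-weighted average of μ₀ and x̄.
σ₀² = 2.38² = 5.6644, σ² = 1.74² = 3.0276; σ² + n·σ₀² = 3.0276 + 5·5.6644 = 31.3496.
Posterior precision = 1/σ₀² + n/σ² = 1/5.6644 + 5/3.0276 = (σ² + n·σ₀²)/(σ₀²σ²) = 31.3496/(5.6644·3.0276); posterior variance σₙ² = σ₀²σ²/(σ² + n·σ₀²) = 5.6644·3.0276/31.3496 = 0.547042.

0.547042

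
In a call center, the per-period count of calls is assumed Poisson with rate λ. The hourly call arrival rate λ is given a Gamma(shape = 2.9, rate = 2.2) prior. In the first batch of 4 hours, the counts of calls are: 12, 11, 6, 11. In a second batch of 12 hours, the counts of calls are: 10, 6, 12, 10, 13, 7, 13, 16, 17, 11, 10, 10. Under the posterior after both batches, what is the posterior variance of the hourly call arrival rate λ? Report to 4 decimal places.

With a Gamma(shape α, rate β) prior, the Poisson likelihood is conjugate: the posterior is Gamma(α + ΣXᵢ, β + n).
Batch 1: sum of counts S = 40 over n = 4 hours.
After batch 1: Gamma(α+S, β+n) = Gamma(2.9+40, 2.2+4) = Gamma(42.9, 6.2).
Batch 2: sum of counts S = 135 over n = 12 hours.
After batch 2: Gamma(α+S, β+n) = Gamma(42.9+135, 6.2+12) = Gamma(177.9, 18.2).
Var = α/β² = 177.9/18.2² = 0.5371.

0.5371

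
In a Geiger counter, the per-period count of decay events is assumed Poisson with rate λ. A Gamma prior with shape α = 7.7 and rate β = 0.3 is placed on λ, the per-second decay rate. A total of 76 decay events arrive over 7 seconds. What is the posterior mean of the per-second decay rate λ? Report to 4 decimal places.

With a Gamma(shape α, rate β) prior, the Poisson likelihood is conjugate: the posterior is Gamma(α + ΣXᵢ, β + n).
Posterior: Gamma(α+S, β+n) = Gamma(7.7+76, 0.3+7) = Gamma(83.7, 7.3).
Posterior mean = α/β = 83.7/7.3 = 11.4658.

11.4658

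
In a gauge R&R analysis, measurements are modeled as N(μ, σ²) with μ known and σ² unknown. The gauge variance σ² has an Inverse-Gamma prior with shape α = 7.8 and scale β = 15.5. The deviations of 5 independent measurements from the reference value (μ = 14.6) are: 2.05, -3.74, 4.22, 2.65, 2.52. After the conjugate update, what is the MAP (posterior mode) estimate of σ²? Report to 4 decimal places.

3.5563

With known mean μ and an Inverse-Gamma(α, β) prior on σ², the Normal likelihood is conjugate: posterior is Inv-Gamma(α + n/2, β + Σ(xᵢ−μ)²/2).
Σ(xᵢ−μ)² = (2.05)² + (-3.74)² + (4.22)² + (2.65)² + (2.52)² = 49.3714.
Posterior: Inv-Gamma(7.8 + 5/2, 15.5 + 49.3714/2) = Inv-Gamma(10.30, 40.18570).
Mode = β/(α+1) = 40.18570/11.30 = 3.5563.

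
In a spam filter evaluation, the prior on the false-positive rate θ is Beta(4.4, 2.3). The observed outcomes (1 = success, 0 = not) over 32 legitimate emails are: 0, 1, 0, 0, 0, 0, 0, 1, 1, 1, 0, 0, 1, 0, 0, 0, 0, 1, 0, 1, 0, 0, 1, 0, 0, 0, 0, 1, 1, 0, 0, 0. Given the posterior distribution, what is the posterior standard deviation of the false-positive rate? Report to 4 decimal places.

The Beta prior is conjugate to a Binomial/Bernoulli likelihood; the update adds successes to α and failures to β.
Posterior: Beta(α+k, β+n−k) = Beta(4.4+10, 2.3+22) = Beta(14.4, 24.3).
Var = αβ/((α+β)²(α+β+1)) = 14.4·24.3/(38.7²·39.7) = 0.00588513; SD = √0.00588513 = 0.0767.

0.0767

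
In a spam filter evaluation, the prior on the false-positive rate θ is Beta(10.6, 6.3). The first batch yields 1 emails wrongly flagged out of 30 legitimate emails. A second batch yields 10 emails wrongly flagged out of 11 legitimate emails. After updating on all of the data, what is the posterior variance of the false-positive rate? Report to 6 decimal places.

The Beta prior is conjugate to a Binomial/Bernoulli likelihood; the update adds successes to α and failures to β.
After batch 1: Beta(10.6+1, 6.3+29) = Beta(11.6, 35.3).
After batch 2: Beta(11.6+10, 35.3+1) = Beta(21.6, 36.3).
Var = αβ/((α+β)²(α+β+1)) = 21.6·36.3/(57.9²·58.9) = 0.003971.

0.003971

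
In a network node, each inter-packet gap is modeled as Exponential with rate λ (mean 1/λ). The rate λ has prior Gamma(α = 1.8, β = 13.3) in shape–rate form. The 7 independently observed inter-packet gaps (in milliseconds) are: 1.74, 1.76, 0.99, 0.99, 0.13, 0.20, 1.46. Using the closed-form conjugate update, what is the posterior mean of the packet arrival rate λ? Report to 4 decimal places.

With a Gamma(shape α, rate β) prior on the exponential rate λ, the posterior after n observations with total T = Σxᵢ is Gamma(α+n, β+T).
Sum of observations T = 7.27 milliseconds; n = 7.
Posterior: Gamma(1.8+7, 13.3+7.27) = Gamma(8.8, 20.57).
Posterior mean of λ = α/β = 8.8/20.57 = 0.4278.

0.4278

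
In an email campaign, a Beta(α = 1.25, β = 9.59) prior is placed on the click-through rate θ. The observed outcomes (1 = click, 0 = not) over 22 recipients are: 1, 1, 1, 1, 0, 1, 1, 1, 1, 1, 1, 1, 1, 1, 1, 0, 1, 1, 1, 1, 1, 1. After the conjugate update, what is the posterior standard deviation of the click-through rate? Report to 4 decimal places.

0.0821

The Beta prior is conjugate to a Binomial/Bernoulli likelihood; the update adds successes to α and failures to β.
Posterior: Beta(α+k, β+n−k) = Beta(1.25+20, 9.59+2) = Beta(21.25, 11.59).
Var = αβ/((α+β)²(α+β+1)) = 21.25·11.59/(32.84²·33.84) = 0.00674848; SD = √0.00674848 = 0.0821.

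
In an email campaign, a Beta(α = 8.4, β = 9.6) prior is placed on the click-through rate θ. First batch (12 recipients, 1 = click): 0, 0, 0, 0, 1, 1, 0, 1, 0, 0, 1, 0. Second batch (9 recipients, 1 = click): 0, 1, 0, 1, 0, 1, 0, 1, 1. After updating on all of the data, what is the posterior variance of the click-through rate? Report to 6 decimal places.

0.006178

The Beta prior is conjugate to a Binomial/Bernoulli likelihood; the update adds successes to α and failures to β.
After batch 1: Beta(8.4+4, 9.6+8) = Beta(12.4, 17.6).
After batch 2: Beta(12.4+5, 17.6+4) = Beta(17.4, 21.6).
Var = αβ/((α+β)²(α+β+1)) = 17.4·21.6/(39.0²·40.0) = 0.006178.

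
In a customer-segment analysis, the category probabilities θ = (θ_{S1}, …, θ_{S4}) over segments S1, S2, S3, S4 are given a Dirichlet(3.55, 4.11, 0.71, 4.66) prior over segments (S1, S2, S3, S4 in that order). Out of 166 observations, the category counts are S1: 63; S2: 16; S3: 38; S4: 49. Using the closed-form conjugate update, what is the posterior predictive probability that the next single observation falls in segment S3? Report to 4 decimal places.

The Dirichlet prior is conjugate to the Multinomial likelihood: each posterior αⱼ = prior αⱼ + observed count nⱼ.
Posterior concentration: (66.55, 20.11, 38.71, 53.66), total = 179.03.
P(next = S3 | data) = α_{S3}/Σα = 0.2162.

0.2162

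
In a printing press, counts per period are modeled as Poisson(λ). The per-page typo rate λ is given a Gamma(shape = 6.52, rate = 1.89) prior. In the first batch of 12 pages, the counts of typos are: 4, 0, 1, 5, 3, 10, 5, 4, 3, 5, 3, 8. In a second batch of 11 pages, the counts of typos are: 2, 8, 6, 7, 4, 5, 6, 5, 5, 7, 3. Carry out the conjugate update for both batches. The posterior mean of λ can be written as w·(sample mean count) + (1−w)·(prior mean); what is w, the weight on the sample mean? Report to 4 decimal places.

With a Gamma(shape α, rate β) prior, the Poisson likelihood is conjugate: the posterior is Gamma(α + ΣXᵢ, β + n).
Total number of pages: n = 12 + 11 = 23.
Posterior mean = (α₀+S)/(β₀+n) = [n/(β₀+n)]·(S/n) + [β₀/(β₀+n)]·(α₀/β₀), so only n and β₀ enter the weight.
Weight on data w = n/(β₀+n) = 23/(1.89+23) = 23/24.89 = 0.9241.

0.9241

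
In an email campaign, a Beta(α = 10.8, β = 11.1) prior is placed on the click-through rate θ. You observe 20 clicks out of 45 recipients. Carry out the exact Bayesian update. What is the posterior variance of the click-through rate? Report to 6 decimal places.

The Beta prior is conjugate to a Binomial/Bernoulli likelihood; the update adds successes to α and failures to β.
Posterior: Beta(α+k, β+n−k) = Beta(10.8+20, 11.1+25) = Beta(30.8, 36.1).
Var = αβ/((α+β)²(α+β+1)) = 30.8·36.1/(66.9²·67.9) = 0.003659.

0.003659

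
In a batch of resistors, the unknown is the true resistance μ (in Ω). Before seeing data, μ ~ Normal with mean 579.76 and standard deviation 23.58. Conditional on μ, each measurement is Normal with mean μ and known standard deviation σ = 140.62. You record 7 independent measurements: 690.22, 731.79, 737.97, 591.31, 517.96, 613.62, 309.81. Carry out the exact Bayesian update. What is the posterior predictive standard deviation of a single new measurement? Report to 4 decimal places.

142.2623

For Normal data with known variance σ², a Normal(μ₀, σ₀²) prior on μ is conjugate. Posterior precision = 1/σ₀² + n/σ²; posterior mean is the precision-weighted average of μ₀ and x̄.
σ₀² = 23.58² = 556.0164, σ² = 140.62² = 19773.9844; σ² + n·σ₀² = 19773.9844 + 7·556.0164 = 23666.0992.
Posterior precision = 1/σ₀² + n/σ² = 1/556.0164 + 7/19773.9844 = (σ² + n·σ₀²)/(σ₀²σ²) = 23666.0992/(556.0164·19773.9844); posterior variance σₙ² = σ₀²σ²/(σ² + n·σ₀²) = 556.0164·19773.9844/23666.0992 = 464.574222.
Predictive variance for one new observation = σₙ² + σ² = 556.0164·19773.9844/23666.0992 + 19773.9844 = σ²·(σ₀² + 23666.0992)/23666.0992 = 19773.9844·24222.1156/23666.0992 = 20238.558622; SD = √(19773.9844·24222.1156/23666.0992) = 142.2623.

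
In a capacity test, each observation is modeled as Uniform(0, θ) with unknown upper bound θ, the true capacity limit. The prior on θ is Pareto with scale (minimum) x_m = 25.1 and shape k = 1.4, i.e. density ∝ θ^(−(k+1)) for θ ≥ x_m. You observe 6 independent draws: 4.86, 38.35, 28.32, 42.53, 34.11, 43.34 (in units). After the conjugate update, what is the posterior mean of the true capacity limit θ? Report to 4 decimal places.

A Pareto(scale x_m, shape k) prior on the upper bound θ of Uniform(0, θ) is conjugate: posterior is Pareto(max(x_m, max xᵢ), k + n).
Sample maximum = 43.34; prior scale x_m = 25.1 → posterior scale = max = 43.34.
Posterior shape = 1.4 + 6 = 7.4.
E[θ|data] = k·x_m/(k−1) = 7.4·43.34/6.4 = 50.1119.

50.1119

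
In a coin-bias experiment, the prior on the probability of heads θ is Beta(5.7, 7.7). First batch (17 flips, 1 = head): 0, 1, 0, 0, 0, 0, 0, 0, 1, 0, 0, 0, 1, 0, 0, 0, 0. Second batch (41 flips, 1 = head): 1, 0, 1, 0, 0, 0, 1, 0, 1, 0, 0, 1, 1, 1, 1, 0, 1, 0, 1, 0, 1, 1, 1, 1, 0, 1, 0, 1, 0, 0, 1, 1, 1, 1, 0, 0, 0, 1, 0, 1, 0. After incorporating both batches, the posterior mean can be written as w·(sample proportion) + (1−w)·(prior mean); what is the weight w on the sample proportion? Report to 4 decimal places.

The Beta prior is conjugate to a Binomial/Bernoulli likelihood; the update adds successes to α and failures to β.
Total number of flips: n = 17 + 41 = 58.
Posterior mean = (α₀+k)/(α₀+β₀+n) = [n/(α₀+β₀+n)]·(k/n) + [(α₀+β₀)/(α₀+β₀+n)]·α₀/(α₀+β₀), so only n and the prior enter the weight.
The weight on the data is w = n/(α₀+β₀+n) = 58/(5.7+7.7+58) = 58/71.4 = 0.8123.

0.8123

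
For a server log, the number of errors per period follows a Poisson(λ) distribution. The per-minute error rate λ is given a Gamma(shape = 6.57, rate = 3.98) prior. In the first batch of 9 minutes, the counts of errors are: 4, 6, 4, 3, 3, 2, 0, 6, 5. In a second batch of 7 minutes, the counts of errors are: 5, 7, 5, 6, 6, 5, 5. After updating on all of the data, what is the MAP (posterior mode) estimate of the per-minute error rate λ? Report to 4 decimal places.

With a Gamma(shape α, rate β) prior, the Poisson likelihood is conjugate: the posterior is Gamma(α + ΣXᵢ, β + n).
Batch 1: sum of counts S = 33 over n = 9 minutes.
After batch 1: Gamma(α+S, β+n) = Gamma(6.57+33, 3.98+9) = Gamma(39.57, 12.98).
Batch 2: sum of counts S = 39 over n = 7 minutes.
After batch 2: Gamma(α+S, β+n) = Gamma(39.57+39, 12.98+7) = Gamma(78.57, 19.98).
Mode of Gamma(α,β) for α≥1 is (α−1)/β = 77.57/19.98 = 3.8824.

3.8824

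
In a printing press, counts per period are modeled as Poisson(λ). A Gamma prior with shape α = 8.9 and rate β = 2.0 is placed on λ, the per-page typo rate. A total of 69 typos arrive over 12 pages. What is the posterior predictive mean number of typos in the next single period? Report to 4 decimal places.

5.5643

With a Gamma(shape α, rate β) prior, the Poisson likelihood is conjugate: the posterior is Gamma(α + ΣXᵢ, β + n).
Posterior: Gamma(α+S, β+n) = Gamma(8.9+69, 2.0+12) = Gamma(77.9, 14.0).
The predictive distribution for one future period is NegBinom with mean α/β = 5.5643.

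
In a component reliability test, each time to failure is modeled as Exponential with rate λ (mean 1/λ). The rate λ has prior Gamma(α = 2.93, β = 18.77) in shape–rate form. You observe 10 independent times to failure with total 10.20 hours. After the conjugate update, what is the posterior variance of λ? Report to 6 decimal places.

With a Gamma(shape α, rate β) prior on the exponential rate λ, the posterior after n observations with total T = Σxᵢ is Gamma(α+n, β+T).
Posterior: Gamma(2.93+10, 18.77+10.20) = Gamma(12.93, 28.97).
Var = α/β² = 0.015406.

0.015406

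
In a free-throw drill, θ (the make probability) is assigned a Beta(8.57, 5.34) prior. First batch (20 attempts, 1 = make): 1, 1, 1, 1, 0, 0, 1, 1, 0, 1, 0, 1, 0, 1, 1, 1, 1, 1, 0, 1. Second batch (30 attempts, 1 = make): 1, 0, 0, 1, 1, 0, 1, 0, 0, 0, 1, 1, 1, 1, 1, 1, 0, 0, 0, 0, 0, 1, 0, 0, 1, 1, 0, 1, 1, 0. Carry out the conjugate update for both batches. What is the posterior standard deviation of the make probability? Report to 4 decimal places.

0.0611

The Beta prior is conjugate to a Binomial/Bernoulli likelihood; the update adds successes to α and failures to β.
After batch 1: Beta(8.57+14, 5.34+6) = Beta(22.57, 11.34).
After batch 2: Beta(22.57+15, 11.34+15) = Beta(37.57, 26.34).
Var = αβ/((α+β)²(α+β+1)) = 37.57·26.34/(63.91²·64.91) = 0.00373257; SD = √0.00373257 = 0.0611.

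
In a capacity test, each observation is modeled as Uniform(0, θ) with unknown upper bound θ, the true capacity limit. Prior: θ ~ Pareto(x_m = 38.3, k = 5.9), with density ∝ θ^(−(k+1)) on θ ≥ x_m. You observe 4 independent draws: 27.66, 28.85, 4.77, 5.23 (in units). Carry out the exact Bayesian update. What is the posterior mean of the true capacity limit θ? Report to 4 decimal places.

A Pareto(scale x_m, shape k) prior on the upper bound θ of Uniform(0, θ) is conjugate: posterior is Pareto(max(x_m, max xᵢ), k + n).
Sample maximum = 28.85; prior scale x_m = 38.3 → posterior scale = max = 38.30.
Posterior shape = 5.9 + 4 = 9.9.
E[θ|data] = k·x_m/(k−1) = 9.9·38.30/8.9 = 42.6034.

42.6034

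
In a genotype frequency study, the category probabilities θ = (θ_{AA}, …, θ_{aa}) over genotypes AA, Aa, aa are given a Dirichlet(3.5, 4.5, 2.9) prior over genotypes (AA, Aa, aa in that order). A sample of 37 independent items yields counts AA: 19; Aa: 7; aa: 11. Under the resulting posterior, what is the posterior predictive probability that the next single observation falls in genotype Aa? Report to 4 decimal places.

0.2401

The Dirichlet prior is conjugate to the Multinomial likelihood: each posterior αⱼ = prior αⱼ + observed count nⱼ.
Posterior concentration: (22.5, 11.5, 13.9), total = 47.9.
P(next = Aa | data) = α_{Aa}/Σα = 0.2401.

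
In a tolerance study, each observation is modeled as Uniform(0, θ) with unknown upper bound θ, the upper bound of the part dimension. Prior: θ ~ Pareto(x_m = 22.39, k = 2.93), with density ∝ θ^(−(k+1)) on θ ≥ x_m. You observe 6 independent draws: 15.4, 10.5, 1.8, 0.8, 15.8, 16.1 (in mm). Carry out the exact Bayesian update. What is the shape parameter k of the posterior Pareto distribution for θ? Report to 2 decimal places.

A Pareto(scale x_m, shape k) prior on the upper bound θ of Uniform(0, θ) is conjugate: posterior is Pareto(max(x_m, max xᵢ), k + n).
Sample maximum = 16.1; prior scale x_m = 22.39 → posterior scale = max = 22.39.
Posterior shape = 2.93 + 6 = 8.93.
Posterior shape k = 8.93.

8.93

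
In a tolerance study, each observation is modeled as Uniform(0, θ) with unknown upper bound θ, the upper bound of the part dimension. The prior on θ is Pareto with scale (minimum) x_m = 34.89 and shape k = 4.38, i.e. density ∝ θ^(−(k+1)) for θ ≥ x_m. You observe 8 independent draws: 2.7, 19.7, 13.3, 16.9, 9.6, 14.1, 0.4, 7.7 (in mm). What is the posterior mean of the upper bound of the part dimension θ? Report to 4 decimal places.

A Pareto(scale x_m, shape k) prior on the upper bound θ of Uniform(0, θ) is conjugate: posterior is Pareto(max(x_m, max xᵢ), k + n).
Sample maximum = 19.7; prior scale x_m = 34.89 → posterior scale = max = 34.89.
Posterior shape = 4.38 + 8 = 12.38.
E[θ|data] = k·x_m/(k−1) = 12.38·34.89/11.38 = 37.9559.

37.9559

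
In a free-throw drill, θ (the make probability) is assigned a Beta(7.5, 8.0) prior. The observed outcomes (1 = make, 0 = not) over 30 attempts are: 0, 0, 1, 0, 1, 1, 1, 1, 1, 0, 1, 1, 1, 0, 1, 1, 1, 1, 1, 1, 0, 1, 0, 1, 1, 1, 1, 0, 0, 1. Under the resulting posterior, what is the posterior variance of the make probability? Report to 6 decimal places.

The Beta prior is conjugate to a Binomial/Bernoulli likelihood; the update adds successes to α and failures to β.
Posterior: Beta(α+k, β+n−k) = Beta(7.5+21, 8.0+9) = Beta(28.5, 17.0).
Var = αβ/((α+β)²(α+β+1)) = 28.5·17.0/(45.5²·46.5) = 0.005033.

0.005033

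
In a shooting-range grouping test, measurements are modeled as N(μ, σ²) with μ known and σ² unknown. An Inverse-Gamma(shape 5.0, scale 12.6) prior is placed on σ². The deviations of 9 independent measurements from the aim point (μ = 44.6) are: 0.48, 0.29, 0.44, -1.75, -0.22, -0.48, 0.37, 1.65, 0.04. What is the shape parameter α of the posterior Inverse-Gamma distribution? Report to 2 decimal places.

With known mean μ and an Inverse-Gamma(α, β) prior on σ², the Normal likelihood is conjugate: posterior is Inv-Gamma(α + n/2, β + Σ(xᵢ−μ)²/2).
Σ(xᵢ−μ)² = (0.48)² + (0.29)² + (0.44)² + (-1.75)² + (-0.22)² + (-0.48)² + (0.37)² + (1.65)² + (0.04)² = 6.7104.
Posterior: Inv-Gamma(5.0 + 9/2, 12.6 + 6.7104/2) = Inv-Gamma(9.50, 15.95520).
Posterior α = 9.50.

9.50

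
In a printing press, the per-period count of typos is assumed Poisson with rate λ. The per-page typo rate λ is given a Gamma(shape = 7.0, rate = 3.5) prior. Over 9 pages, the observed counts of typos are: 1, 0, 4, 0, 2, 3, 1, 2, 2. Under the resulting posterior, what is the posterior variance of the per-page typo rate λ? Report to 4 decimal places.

0.1408

With a Gamma(shape α, rate β) prior, the Poisson likelihood is conjugate: the posterior is Gamma(α + ΣXᵢ, β + n).
Sum of counts S = 15 over n = 9 pages.
Posterior: Gamma(α+S, β+n) = Gamma(7.0+15, 3.5+9) = Gamma(22.0, 12.5).
Var = α/β² = 22.0/12.5² = 0.1408.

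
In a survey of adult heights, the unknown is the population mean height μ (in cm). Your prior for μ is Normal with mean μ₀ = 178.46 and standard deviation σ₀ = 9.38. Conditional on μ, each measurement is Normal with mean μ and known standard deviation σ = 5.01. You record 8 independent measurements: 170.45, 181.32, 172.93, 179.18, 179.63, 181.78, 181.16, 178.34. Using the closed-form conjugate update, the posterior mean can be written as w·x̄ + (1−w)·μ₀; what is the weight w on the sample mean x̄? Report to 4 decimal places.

0.9656

For Normal data with known variance σ², a Normal(μ₀, σ₀²) prior on μ is conjugate. Posterior precision = 1/σ₀² + n/σ²; posterior mean is the precision-weighted average of μ₀ and x̄.
σ₀² = 9.38² = 87.9844, σ² = 5.01² = 25.1001. Prior precision 1/σ₀² = 1/87.9844; data precision n/σ² = 8/25.1001.
w = (n/σ²)/(1/σ₀² + n/σ²) = n·σ₀²/(σ² + n·σ₀²) = 8·87.9844/(25.1001 + 8·87.9844) = 703.8752/728.9753 = 0.9656.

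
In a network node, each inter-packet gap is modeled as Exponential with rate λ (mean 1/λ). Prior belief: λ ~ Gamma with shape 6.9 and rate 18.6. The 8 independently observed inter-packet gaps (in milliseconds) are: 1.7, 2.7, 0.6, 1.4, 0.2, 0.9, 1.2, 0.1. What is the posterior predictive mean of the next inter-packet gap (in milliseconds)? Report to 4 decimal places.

1.9712

With a Gamma(shape α, rate β) prior on the exponential rate λ, the posterior after n observations with total T = Σxᵢ is Gamma(α+n, β+T).
Sum of observations T = 8.8 milliseconds; n = 8.
Posterior: Gamma(6.9+8, 18.6+8.8) = Gamma(14.9, 27.4).
The predictive distribution for the next observation is Lomax; its mean is β/(α−1) = 27.4/13.9 = 1.9712.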